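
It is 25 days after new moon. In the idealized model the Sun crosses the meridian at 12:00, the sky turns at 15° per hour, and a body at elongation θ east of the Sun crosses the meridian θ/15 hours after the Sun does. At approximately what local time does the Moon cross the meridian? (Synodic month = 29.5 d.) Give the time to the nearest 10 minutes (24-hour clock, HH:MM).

Phase angle: θ = 360°·(25 d)/(29.5 d) = 305.1°.
At 15° of sky rotation per hour, 305.1° corresponds to a 20.34 h lag.
12:00 + 20.339 h ≈ 08:20 → 08:20 to the nearest ten minutes.

08:20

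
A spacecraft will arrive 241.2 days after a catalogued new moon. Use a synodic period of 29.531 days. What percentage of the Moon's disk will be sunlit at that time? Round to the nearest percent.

25%

241.2/29.531 = 8.168 lunations, so 8 complete cycles and 4.95 d into the next.
Phase angle: θ = 360°·(4.95 d)/(29.531 d) = 60.4°.
With cos θ = 0.494, the lit fraction is (1 − 0.494)/2 ≈ 0.253, so 25%.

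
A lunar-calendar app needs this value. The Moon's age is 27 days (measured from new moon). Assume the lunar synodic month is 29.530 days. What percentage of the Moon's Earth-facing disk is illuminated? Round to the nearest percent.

7%

Phase angle: θ = 360°·(27 d)/(29.530 d) = 329.2°.
With cos θ = 0.859, the lit fraction is (1 − 0.859)/2 ≈ 0.071, so 7%.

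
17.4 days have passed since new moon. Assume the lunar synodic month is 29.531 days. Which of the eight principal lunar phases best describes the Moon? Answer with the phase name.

waning gibbous

At 17.4/29.531 of the cycle, θ ≈ 212° — the waning gibbous range.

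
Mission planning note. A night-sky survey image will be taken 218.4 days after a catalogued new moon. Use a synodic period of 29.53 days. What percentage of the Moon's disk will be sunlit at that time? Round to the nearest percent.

218.4/29.53 = 7.396 lunations, so 7 complete cycles and 11.69 d into the next.
Elongation θ = 360° × 11.69/29.53 ≈ 142.5°.
Illuminated fraction = (1 − cos 142.5°)/2 = (1 − (-0.793))/2 ≈ 0.897, so 90%.

90%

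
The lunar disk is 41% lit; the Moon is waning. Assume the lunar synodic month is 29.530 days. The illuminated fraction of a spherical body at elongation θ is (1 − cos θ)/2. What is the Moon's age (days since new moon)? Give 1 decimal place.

23.0 days

From f = (1 − cos θ)/2: cos θ = 1 − 2×0.41 = 0.180; arccos → 79.6°.
A waning Moon lies in 180°–360°, so θ = 360° − 79.6° = 280.4°.
That fraction of the synodic month is 280.4/360 × 29.530 d ≈ 23.00 d.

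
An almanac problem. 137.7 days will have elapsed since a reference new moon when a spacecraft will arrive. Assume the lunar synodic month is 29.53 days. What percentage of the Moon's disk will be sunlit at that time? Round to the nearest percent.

137.7/29.53 = 4.663 lunations, so 4 complete cycles and 19.58 d into the next.
The Moon has covered 19.58/29.53 of its cycle, so θ ≈ 360° × 19.58/29.53 = 238.7°.
cos 238.7° = (-0.520), so f = (1 − (-0.520))/2 = 0.760, so 76%.

76%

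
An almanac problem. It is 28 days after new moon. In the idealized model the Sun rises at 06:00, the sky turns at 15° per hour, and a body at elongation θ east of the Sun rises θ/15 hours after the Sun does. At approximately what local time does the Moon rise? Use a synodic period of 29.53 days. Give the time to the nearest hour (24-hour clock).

05:00

The Moon has covered 28/29.53 of its cycle, so θ ≈ 360° × 28/29.53 = 341.3°.
Delay after the Sun = 341.3° / (15°/h) ≈ 22.76 h.
06:00 + 22.76 h ≈ 04:45 → 05:00 to the nearest hour.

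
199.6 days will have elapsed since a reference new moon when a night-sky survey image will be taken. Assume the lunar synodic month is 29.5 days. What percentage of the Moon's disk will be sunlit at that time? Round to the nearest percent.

Reduce mod P: 199.6 − 6×29.5 = 22.60 d into the current lunation.
Phase angle: θ = 360°·(22.60 d)/(29.5 d) = 275.8°.
Illuminated fraction = (1 − cos 275.8°)/2 = (1 − 0.101)/2 ≈ 0.450, so 45%.

45%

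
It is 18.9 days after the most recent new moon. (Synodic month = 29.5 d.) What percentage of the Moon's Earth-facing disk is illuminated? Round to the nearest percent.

The Moon has covered 18.9/29.5 of its cycle, so θ ≈ 360° × 18.9/29.5 = 230.6°.
Illuminated fraction = (1 − cos 230.6°)/2 = (1 − (-0.634))/2 ≈ 0.817, so 82%.

82%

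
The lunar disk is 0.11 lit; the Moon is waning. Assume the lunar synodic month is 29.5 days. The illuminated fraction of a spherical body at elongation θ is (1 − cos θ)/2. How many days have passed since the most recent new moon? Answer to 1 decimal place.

From f = (1 − cos θ)/2: cos θ = 1 − 2×0.11 = 0.780; arccos → 38.7°.
Since the Moon is past full (waning), take the reflex angle: θ = 360° − 38.7° = 321.3°.
Age = 29.5 × 321.3°/360° ≈ 26.33 days.

26.3 days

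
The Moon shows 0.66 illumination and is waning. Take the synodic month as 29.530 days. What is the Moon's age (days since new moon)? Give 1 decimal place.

From f = (1 − cos θ)/2: cos θ = 1 − 2×0.66 = -0.320; arccos → 108.7°.
A waning Moon lies in 180°–360°, so θ = 360° − 108.7° = 251.3°.
Age = 29.530 × 251.3°/360° ≈ 20.62 days.

20.6 days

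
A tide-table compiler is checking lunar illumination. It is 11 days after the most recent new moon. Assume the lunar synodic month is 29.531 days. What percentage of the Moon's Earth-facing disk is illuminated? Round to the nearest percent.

Elongation θ = 360° × 11/29.531 ≈ 134.1°.
With cos θ = (-0.696), the lit fraction is (1 − (-0.696))/2 ≈ 0.848, so 85%.

85%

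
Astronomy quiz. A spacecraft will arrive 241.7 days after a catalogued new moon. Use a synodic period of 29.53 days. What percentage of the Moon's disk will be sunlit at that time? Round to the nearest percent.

30%

241.7/29.53 = 8.185 lunations, so 8 complete cycles and 5.46 d into the next.
Elongation θ = 360° × 5.46/29.53 ≈ 66.6°.
With cos θ = 0.398, the lit fraction is (1 − 0.398)/2 ≈ 0.301, so 30%.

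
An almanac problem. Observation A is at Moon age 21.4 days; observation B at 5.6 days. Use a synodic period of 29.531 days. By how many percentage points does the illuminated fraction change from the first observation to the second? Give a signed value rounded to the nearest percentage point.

-26 percentage points

θ₁ = 360° × 21.4/29.531 = 260.9°, f₁ = (1 − cos θ₁)/2 = 0.579.
θ₂ = 360° × 5.6/29.531 = 68.3°, f₂ = (1 − cos θ₂)/2 = 0.315.
Change = f₂ − f₁ = -0.264 → -26 percentage points.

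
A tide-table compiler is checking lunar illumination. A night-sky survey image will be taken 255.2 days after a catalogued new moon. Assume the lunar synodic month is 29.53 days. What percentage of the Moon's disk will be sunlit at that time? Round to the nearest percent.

81%

Reduce mod P: 255.2 − 8×29.53 = 18.96 d into the current lunation.
Elongation θ = 360° × 18.96/29.53 ≈ 231.1°.
Illuminated fraction = (1 − cos 231.1°)/2 = (1 − (-0.627))/2 ≈ 0.814, so 81%.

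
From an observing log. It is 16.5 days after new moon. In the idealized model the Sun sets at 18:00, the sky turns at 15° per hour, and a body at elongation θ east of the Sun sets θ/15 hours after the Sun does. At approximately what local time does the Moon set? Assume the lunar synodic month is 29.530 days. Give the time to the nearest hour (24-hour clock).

07:00

Phase angle: θ = 360°·(16.5 d)/(29.530 d) = 201.2°.
The Moon trails the Sun by θ/15 = 201.2/15 ≈ 13.41 hours.
18:00 + 13.41 h ≈ 07:25 → 07:00 to the nearest hour.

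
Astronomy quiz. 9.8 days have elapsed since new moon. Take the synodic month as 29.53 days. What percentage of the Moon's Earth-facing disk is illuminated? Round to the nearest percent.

75%

Phase angle: θ = 360°·(9.8 d)/(29.53 d) = 119.5°.
cos 119.5° = (-0.492), so f = (1 − (-0.492))/2 = 0.746, so 75%.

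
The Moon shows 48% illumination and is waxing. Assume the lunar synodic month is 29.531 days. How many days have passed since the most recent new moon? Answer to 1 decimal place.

From f = (1 − cos θ)/2: cos θ = 1 − 2×0.48 = 0.040; arccos → 87.7°.
The Moon is waxing (0°–180°), so θ = 87.7° directly.
That fraction of the synodic month is 87.7/360 × 29.531 d ≈ 7.19 d.

7.2 days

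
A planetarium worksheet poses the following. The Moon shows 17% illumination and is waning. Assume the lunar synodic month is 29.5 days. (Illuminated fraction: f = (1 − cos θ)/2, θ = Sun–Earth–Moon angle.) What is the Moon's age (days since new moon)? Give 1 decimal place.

25.5 days

cos θ = 1 − 2f = 0.660, giving a principal value of 48.7°.
Waning ⇒ past full, so θ = 360° − 48.7° = 311.3°.
That fraction of the synodic month is 311.3/360 × 29.5 d ≈ 25.51 d.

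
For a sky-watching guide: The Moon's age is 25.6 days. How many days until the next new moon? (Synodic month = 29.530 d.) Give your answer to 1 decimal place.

3.9 days

The next new moon completes the synodic month: 29.530 − 25.6 = 3.930 days.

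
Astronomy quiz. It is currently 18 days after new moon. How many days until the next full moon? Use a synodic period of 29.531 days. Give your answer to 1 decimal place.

26.3 days

Full moon is 0.5 of the way through the cycle: age 0.5 × 29.531 = 14.765 d.
This lunation's full moon (14.765 d) has passed, so add one period: 44.296 − 18 = 26.296 days.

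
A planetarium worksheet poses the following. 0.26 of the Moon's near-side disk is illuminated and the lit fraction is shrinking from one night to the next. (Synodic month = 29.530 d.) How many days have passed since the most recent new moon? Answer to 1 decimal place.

24.5 days

From f = (1 − cos θ)/2: cos θ = 1 − 2×0.26 = 0.480; arccos → 61.3°.
Since the Moon is past full (waning), take the reflex angle: θ = 360° − 61.3° = 298.7°.
That fraction of the synodic month is 298.7/360 × 29.530 d ≈ 24.50 d.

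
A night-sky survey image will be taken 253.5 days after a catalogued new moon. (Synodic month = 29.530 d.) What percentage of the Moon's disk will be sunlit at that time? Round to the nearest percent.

253.5/29.530 = 8.584 lunations, so 8 complete cycles and 17.26 d into the next.
Elongation θ = 360° × 17.26/29.530 ≈ 210.4°.
cos 210.4° = (-0.862), so f = (1 − (-0.862))/2 = 0.931, so 93%.

93%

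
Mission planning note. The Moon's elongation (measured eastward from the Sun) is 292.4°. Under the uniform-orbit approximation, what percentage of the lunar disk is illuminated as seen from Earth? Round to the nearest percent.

31%

Half-versine of 292.4°: (1 − 0.381)/2 = 0.309, i.e. 31%.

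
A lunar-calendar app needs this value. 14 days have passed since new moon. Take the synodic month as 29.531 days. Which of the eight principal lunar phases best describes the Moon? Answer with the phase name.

full moon

At 14/29.531 of the cycle, θ ≈ 171° — the full moon range.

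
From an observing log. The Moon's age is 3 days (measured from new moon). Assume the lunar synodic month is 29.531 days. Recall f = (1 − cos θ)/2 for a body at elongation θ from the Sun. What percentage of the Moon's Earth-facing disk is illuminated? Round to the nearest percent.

10%

Phase angle: θ = 360°·(3 d)/(29.531 d) = 36.6°.
cos 36.6° = 0.803, so f = (1 − 0.803)/2 = 0.098, so 10%.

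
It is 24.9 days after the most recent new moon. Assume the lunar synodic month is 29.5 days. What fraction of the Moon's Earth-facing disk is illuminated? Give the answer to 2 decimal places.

Phase angle: θ = 360°·(24.9 d)/(29.5 d) = 303.9°.
With cos θ = 0.557, the lit fraction is (1 − 0.557)/2 ≈ 0.221.

0.22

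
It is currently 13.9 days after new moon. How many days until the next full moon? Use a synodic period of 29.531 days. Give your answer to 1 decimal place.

Full moon occurs at elongation 180°, i.e. at age 29.531 × 180/360 = 14.765 d.
So 0.865 days remain (14.765 − 13.9).

0.9 days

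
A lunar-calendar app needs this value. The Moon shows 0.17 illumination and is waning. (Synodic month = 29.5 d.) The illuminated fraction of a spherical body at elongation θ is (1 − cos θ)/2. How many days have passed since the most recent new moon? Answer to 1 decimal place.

Invert f = (1 − cos θ)/2 to get cos θ = 1 − 2(0.17) = 0.660, hence θ₀ = arccos 0.660 = 48.7°.
Since the Moon is past full (waning), take the reflex angle: θ = 360° − 48.7° = 311.3°.
Age = 29.5 × 311.3°/360° ≈ 25.51 days.

25.5 days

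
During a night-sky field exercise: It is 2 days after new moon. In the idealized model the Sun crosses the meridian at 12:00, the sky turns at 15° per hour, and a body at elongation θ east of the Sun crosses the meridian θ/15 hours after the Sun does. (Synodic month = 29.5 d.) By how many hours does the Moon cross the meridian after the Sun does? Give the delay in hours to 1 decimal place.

1.6 h

Phase angle: θ = 360°·(2 d)/(29.5 d) = 24.4°.
Delay after the Sun = 24.4° / (15°/h) ≈ 1.63 h.
So the Moon crosses the meridian 1.63 h after the Sun.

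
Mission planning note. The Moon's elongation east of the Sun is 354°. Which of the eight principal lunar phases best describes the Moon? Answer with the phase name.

The new moon sector spans roughly -22°–22°; 354° falls inside it.

new moon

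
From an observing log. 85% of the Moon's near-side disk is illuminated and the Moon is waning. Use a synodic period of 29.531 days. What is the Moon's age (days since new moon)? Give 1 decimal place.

18.5 days

Invert f = (1 − cos θ)/2 to get cos θ = 1 − 2(0.85) = -0.700, hence θ₀ = arccos -0.700 = 134.4°.
Waning ⇒ past full, so θ = 360° − 134.4° = 225.6°.
That fraction of the synodic month is 225.6/360 × 29.531 d ≈ 18.50 d.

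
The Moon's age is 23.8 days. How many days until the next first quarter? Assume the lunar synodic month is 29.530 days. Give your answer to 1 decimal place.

13.1 days

First quarter is 0.25 of the way through the cycle: age 0.25 × 29.530 = 7.383 d.
Already past this cycle's first quarter; the next is at 7.383 + 29.530 = 36.913 d, so 36.913 − 23.8 = 13.113 days.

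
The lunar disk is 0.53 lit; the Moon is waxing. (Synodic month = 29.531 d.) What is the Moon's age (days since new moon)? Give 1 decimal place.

Invert f = (1 − cos θ)/2 to get cos θ = 1 − 2(0.53) = -0.060, hence θ₀ = arccos -0.060 = 93.4°.
Waxing ⇒ before full, so θ = 93.4°.
At 360°/29.531 d per day, 93.4° corresponds to 7.66 days.

7.7 days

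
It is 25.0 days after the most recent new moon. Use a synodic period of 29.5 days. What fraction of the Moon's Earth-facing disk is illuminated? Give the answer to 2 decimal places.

Phase angle: θ = 360°·(25.0 d)/(29.5 d) = 305.1°.
With cos θ = 0.575, the lit fraction is (1 − 0.575)/2 ≈ 0.213.

0.21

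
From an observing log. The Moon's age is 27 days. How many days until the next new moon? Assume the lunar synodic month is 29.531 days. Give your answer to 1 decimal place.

The next new moon completes the synodic month: 29.531 − 27 = 2.531 days.

2.5 days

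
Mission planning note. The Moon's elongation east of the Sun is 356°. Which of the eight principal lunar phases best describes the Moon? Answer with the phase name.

356° lies in the new moon sector of the 8-phase cycle.

new moon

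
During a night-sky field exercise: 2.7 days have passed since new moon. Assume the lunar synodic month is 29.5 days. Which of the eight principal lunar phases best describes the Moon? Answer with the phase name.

waxing crescent

θ ≈ 360° × 2.7/29.5 = 33°, which falls in the waxing crescent sector.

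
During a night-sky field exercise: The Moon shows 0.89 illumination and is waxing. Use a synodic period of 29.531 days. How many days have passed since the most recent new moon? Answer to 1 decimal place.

11.6 days

Invert f = (1 − cos θ)/2 to get cos θ = 1 − 2(0.89) = -0.780, hence θ₀ = arccos -0.780 = 141.3°.
Before full moon the principal value applies: θ = 141.3°.
That fraction of the synodic month is 141.3/360 × 29.531 d ≈ 11.59 d.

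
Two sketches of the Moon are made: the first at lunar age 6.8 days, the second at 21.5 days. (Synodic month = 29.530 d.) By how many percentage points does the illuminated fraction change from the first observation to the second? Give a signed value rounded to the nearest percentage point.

+13 percentage points

θ₁ = 360° × 6.8/29.530 = 82.9°, f₁ = (1 − cos θ₁)/2 = 0.438.
θ₂ = 360° × 21.5/29.530 = 262.1°, f₂ = (1 − cos θ₂)/2 = 0.569.
Change = f₂ − f₁ = +0.130 → +13 percentage points.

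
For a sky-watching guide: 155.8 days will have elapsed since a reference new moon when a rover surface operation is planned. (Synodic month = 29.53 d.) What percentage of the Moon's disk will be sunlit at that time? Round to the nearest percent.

58%

155.8 d spans 5 complete synodic months (5 × 29.53 = 147.65 d) plus 8.15 d.
The Moon has covered 8.15/29.53 of its cycle, so θ ≈ 360° × 8.15/29.53 = 99.4°.
Illuminated fraction = (1 − cos 99.4°)/2 = (1 − (-0.163))/2 ≈ 0.581, so 58%.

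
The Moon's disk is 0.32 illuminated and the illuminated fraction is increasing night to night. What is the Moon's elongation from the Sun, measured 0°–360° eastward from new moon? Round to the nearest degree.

69°

Invert f = (1 − cos θ)/2 to get cos θ = 1 − 2(0.32) = 0.360, hence θ₀ = arccos 0.360 = 68.9°.
The Moon is waxing (0°–180°), so θ = 68.9° directly.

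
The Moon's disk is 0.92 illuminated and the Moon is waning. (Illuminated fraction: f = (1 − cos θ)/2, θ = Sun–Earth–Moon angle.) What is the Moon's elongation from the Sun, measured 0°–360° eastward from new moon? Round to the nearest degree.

213°

Invert f = (1 − cos θ)/2 to get cos θ = 1 − 2(0.92) = -0.840, hence θ₀ = arccos -0.840 = 147.1°.
Waning ⇒ past full, so θ = 360° − 147.1° = 212.9°.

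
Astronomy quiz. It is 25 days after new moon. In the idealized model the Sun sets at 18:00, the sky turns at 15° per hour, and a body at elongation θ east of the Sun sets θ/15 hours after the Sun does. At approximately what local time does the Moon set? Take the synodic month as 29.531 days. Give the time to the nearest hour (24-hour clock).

Phase angle: θ = 360°·(25 d)/(29.531 d) = 304.8°.
Delay after the Sun = 304.8° / (15°/h) ≈ 20.32 h.
18:00 + 20.32 h ≈ 14:19 → 14:00 to the nearest hour.

14:00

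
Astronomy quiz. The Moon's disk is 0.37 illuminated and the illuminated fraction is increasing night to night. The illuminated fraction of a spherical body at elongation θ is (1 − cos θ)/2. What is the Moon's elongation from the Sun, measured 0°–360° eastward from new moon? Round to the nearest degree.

75°

Invert f = (1 − cos θ)/2 to get cos θ = 1 − 2(0.37) = 0.260, hence θ₀ = arccos 0.260 = 74.9°.
The Moon is waxing (0°–180°), so θ = 74.9° directly.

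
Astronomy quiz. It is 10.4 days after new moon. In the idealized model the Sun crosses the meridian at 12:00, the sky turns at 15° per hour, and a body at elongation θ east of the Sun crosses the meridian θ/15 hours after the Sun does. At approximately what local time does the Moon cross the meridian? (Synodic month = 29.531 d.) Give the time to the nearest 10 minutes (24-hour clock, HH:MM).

20:30

Elongation θ = 360° × 10.4/29.531 ≈ 126.8°.
The Moon trails the Sun by θ/15 = 126.8/15 ≈ 8.45 hours.
12:00 + 8.452 h ≈ 20:27 → 20:30 to the nearest ten minutes.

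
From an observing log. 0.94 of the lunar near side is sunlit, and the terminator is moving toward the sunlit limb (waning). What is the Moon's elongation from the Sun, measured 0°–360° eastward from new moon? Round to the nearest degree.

208°

Invert f = (1 − cos θ)/2 to get cos θ = 1 − 2(0.94) = -0.880, hence θ₀ = arccos -0.880 = 151.6°.
Waning ⇒ past full, so θ = 360° − 151.6° = 208.4°.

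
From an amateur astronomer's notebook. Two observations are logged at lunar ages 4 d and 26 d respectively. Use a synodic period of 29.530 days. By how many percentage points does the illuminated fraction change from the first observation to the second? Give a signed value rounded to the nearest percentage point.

-4 pp

First observation: θ = 360°·4/29.530 = 48.8°, so f = 0.170.
Second observation: θ = 317.0°, f = 0.135.
Δf = 0.135 − 0.170 = -0.036, i.e. -4 pp.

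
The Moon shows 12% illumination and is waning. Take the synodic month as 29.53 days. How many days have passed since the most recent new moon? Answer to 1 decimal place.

26.2 days

cos θ = 1 − 2f = 0.760, giving a principal value of 40.5°.
A waning Moon lies in 180°–360°, so θ = 360° − 40.5° = 319.5°.
Age = 29.53 × 319.5°/360° ≈ 26.20 days.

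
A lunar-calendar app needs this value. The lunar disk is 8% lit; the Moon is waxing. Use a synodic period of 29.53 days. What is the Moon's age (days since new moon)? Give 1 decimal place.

From f = (1 − cos θ)/2: cos θ = 1 − 2×0.08 = 0.840; arccos → 32.9°.
The Moon is waxing (0°–180°), so θ = 32.9° directly.
At 360°/29.53 d per day, 32.9° corresponds to 2.70 days.

2.7 days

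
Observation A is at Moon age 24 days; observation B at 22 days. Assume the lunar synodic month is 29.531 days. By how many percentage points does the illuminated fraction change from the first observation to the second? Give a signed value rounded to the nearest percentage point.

θ₁ = 360° × 24/29.531 = 292.6°, f₁ = (1 − cos θ₁)/2 = 0.308.
θ₂ = 360° × 22/29.531 = 268.2°, f₂ = (1 − cos θ₂)/2 = 0.516.
Change = f₂ − f₁ = +0.208 → +21 percentage points.

+21 percentage points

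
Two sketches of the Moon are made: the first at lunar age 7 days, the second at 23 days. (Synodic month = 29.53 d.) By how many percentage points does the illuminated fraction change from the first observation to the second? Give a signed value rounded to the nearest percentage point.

-5 percentage points

First observation: θ = 360°·7/29.53 = 85.3°, so f = 0.459.
Second observation: θ = 280.4°, f = 0.410.
Δf = 0.410 − 0.459 = -0.050, i.e. -5 pp.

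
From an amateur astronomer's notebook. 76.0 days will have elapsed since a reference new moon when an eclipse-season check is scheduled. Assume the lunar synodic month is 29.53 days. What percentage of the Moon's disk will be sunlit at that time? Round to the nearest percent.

76.0/29.53 = 2.574 lunations, so 2 complete cycles and 16.94 d into the next.
The Moon has covered 16.94/29.53 of its cycle, so θ ≈ 360° × 16.94/29.53 = 206.5°.
Illuminated fraction = (1 − cos 206.5°)/2 = (1 − (-0.895))/2 ≈ 0.947, so 95%.

95%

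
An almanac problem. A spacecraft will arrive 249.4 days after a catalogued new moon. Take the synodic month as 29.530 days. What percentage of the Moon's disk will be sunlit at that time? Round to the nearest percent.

97%

249.4 d spans 8 complete synodic months (8 × 29.530 = 236.24 d) plus 13.16 d.
Phase angle: θ = 360°·(13.16 d)/(29.530 d) = 160.4°.
Illuminated fraction = (1 − cos 160.4°)/2 = (1 − (-0.942))/2 ≈ 0.971, so 97%.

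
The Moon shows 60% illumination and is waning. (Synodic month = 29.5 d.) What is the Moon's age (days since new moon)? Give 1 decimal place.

Invert f = (1 − cos θ)/2 to get cos θ = 1 − 2(0.60) = -0.200, hence θ₀ = arccos -0.200 = 101.5°.
A waning Moon lies in 180°–360°, so θ = 360° − 101.5° = 258.5°.
Age = 29.5 × 258.5°/360° ≈ 21.18 days.

21.2 days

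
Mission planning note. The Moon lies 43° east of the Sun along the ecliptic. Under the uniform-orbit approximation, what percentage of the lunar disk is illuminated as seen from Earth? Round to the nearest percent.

13%

Half-versine of 43°: (1 − 0.731)/2 = 0.134, i.e. 13%.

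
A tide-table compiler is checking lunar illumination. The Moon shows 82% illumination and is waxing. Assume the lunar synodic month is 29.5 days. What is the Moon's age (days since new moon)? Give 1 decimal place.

10.6 days

From f = (1 − cos θ)/2: cos θ = 1 − 2×0.82 = -0.640; arccos → 129.8°.
Waxing ⇒ before full, so θ = 129.8°.
Age = 29.5 × 129.8°/360° ≈ 10.64 days.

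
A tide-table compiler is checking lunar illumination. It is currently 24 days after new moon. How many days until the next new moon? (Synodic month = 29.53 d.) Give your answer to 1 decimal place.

One full lunation from the last new moon is 29.53 d; remaining = 29.53 − 24 = 5.530 d.

5.5 days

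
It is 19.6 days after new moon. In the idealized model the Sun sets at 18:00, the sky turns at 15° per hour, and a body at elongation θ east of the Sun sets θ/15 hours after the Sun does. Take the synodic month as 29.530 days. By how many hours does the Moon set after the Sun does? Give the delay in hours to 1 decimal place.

Phase angle: θ = 360°·(19.6 d)/(29.530 d) = 238.9°.
The Moon trails the Sun by θ/15 = 238.9/15 ≈ 15.93 hours.
So the Moon sets 15.93 h after the Sun.

15.9 h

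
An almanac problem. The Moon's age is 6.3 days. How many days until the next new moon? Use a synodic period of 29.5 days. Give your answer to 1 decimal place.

The next new moon completes the synodic month: 29.5 − 6.3 = 23.200 days.

23.2 days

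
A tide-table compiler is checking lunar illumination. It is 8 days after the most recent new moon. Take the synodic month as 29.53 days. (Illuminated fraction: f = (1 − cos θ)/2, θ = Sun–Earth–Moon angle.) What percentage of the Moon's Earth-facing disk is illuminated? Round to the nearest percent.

Phase angle: θ = 360°·(8 d)/(29.53 d) = 97.5°.
cos 97.5° = (-0.131), so f = (1 − (-0.131))/2 = 0.566, so 57%.

57%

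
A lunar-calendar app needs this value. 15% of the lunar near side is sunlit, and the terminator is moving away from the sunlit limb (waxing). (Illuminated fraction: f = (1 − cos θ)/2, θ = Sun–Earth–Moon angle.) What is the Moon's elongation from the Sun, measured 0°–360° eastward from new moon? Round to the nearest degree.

46°

From f = (1 − cos θ)/2: cos θ = 1 − 2×0.15 = 0.700; arccos → 45.6°.
The Moon is waxing (0°–180°), so θ = 45.6° directly.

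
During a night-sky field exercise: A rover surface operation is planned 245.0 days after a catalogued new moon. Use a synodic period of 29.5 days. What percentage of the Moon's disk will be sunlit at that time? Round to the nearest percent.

67%

245.0/29.5 = 8.305 lunations, so 8 complete cycles and 9.00 d into the next.
Elongation θ = 360° × 9.00/29.5 ≈ 109.8°.
With cos θ = (-0.339), the lit fraction is (1 − (-0.339))/2 ≈ 0.670, so 67%.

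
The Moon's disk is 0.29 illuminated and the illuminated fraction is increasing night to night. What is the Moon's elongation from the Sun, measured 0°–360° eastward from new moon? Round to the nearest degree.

65°

Invert f = (1 − cos θ)/2 to get cos θ = 1 − 2(0.29) = 0.420, hence θ₀ = arccos 0.420 = 65.2°.
The Moon is waxing (0°–180°), so θ = 65.2° directly.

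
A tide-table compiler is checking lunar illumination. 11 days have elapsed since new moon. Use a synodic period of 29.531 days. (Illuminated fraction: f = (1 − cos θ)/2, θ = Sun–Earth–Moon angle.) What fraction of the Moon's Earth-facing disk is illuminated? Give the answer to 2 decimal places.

0.85

Elongation θ = 360° × 11/29.531 ≈ 134.1°.
Illuminated fraction = (1 − cos 134.1°)/2 = (1 − (-0.696))/2 ≈ 0.848.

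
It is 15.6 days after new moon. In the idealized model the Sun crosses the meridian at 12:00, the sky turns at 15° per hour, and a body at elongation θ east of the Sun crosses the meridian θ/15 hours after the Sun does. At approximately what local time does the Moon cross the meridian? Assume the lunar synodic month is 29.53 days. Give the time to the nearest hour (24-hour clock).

Elongation θ = 360° × 15.6/29.53 ≈ 190.2°.
Delay after the Sun = 190.2° / (15°/h) ≈ 12.68 h.
12:00 + 12.68 h ≈ 00:41 → 01:00 to the nearest hour.

01:00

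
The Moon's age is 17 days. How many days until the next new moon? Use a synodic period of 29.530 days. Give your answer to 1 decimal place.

12.5 days

The next new moon completes the synodic month: 29.530 − 17 = 12.530 days.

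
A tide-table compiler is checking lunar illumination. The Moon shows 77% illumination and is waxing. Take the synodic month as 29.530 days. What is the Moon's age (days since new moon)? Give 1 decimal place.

10.1 days

cos θ = 1 − 2f = -0.540, giving a principal value of 122.7°.
Before full moon the principal value applies: θ = 122.7°.
That fraction of the synodic month is 122.7/360 × 29.530 d ≈ 10.06 d.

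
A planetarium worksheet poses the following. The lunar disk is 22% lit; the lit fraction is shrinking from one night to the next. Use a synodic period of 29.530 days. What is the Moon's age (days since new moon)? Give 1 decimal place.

cos θ = 1 − 2f = 0.560, giving a principal value of 55.9°.
Since the Moon is past full (waning), take the reflex angle: θ = 360° − 55.9° = 304.1°.
Age = 29.530 × 304.1°/360° ≈ 24.94 days.

24.9 days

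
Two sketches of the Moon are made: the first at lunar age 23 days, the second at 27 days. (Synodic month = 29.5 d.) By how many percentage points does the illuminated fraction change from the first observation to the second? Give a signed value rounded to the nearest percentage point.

First observation: θ = 360°·23/29.5 = 280.7°, so f = 0.407.
Second observation: θ = 329.5°, f = 0.069.
Δf = 0.069 − 0.407 = -0.338, i.e. -34 pp.

-34 percentage points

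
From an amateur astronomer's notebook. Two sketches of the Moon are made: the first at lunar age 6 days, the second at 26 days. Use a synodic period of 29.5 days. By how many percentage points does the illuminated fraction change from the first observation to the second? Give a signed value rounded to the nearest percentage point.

-22 percentage points

First observation: θ = 360°·6/29.5 = 73.2°, so f = 0.356.
Second observation: θ = 317.3°, f = 0.133.
Δf = 0.133 − 0.356 = -0.223, i.e. -22 pp.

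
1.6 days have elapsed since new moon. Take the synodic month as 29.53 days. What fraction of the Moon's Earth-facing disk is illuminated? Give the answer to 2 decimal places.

0.03

The Moon has covered 1.6/29.53 of its cycle, so θ ≈ 360° × 1.6/29.53 = 19.5°.
Illuminated fraction = (1 − cos 19.5°)/2 = (1 − 0.943)/2 ≈ 0.029.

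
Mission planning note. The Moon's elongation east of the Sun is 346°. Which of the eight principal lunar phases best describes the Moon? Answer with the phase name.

new moon

346° lies in the new moon sector of the 8-phase cycle.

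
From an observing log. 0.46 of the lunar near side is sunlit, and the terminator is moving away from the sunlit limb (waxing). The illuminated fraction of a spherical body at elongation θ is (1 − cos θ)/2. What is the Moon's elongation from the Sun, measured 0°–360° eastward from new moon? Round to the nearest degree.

85°

From f = (1 − cos θ)/2: cos θ = 1 − 2×0.46 = 0.080; arccos → 85.4°.
Waxing ⇒ before full, so θ = 85.4°.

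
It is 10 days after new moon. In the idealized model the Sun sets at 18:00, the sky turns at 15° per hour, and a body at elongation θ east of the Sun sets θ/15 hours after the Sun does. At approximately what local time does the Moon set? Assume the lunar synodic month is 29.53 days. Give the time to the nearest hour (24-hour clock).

Elongation θ = 360° × 10/29.53 ≈ 121.9°.
At 15° of sky rotation per hour, 121.9° corresponds to a 8.13 h lag.
18:00 + 8.13 h ≈ 02:08 → 02:00 to the nearest hour.

02:00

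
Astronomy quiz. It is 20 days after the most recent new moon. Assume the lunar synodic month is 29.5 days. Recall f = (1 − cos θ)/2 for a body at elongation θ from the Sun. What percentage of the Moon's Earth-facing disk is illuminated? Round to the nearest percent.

The Moon has covered 20/29.5 of its cycle, so θ ≈ 360° × 20/29.5 = 244.1°.
With cos θ = (-0.437), the lit fraction is (1 − (-0.437))/2 ≈ 0.719, so 72%.

72%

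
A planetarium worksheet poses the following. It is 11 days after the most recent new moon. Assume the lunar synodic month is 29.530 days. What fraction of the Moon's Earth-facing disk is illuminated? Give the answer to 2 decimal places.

Elongation θ = 360° × 11/29.530 ≈ 134.1°.
With cos θ = (-0.696), the lit fraction is (1 − (-0.696))/2 ≈ 0.848.

0.85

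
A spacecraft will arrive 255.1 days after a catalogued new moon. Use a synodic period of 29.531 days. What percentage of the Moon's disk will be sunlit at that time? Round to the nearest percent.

82%

Reduce mod P: 255.1 − 8×29.531 = 18.85 d into the current lunation.
Elongation θ = 360° × 18.85/29.531 ≈ 229.8°.
cos 229.8° = (-0.645), so f = (1 − (-0.645))/2 = 0.823, so 82%.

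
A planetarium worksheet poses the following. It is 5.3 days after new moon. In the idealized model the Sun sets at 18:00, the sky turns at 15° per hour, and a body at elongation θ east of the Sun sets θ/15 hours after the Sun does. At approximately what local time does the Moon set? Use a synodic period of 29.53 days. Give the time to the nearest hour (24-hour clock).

22:00

Phase angle: θ = 360°·(5.3 d)/(29.53 d) = 64.6°.
At 15° of sky rotation per hour, 64.6° corresponds to a 4.31 h lag.
18:00 + 4.31 h ≈ 22:18 → 22:00 to the nearest hour.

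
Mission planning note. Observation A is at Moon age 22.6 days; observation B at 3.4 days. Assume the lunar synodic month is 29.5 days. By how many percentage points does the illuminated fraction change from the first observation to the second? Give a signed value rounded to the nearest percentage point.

-32 percentage points

First observation: θ = 360°·22.6/29.5 = 275.8°, so f = 0.450.
Second observation: θ = 41.5°, f = 0.125.
Δf = 0.125 − 0.450 = -0.324, i.e. -32 pp.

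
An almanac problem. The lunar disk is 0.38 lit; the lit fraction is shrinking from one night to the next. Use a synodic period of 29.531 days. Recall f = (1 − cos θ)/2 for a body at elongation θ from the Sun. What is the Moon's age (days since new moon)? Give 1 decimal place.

23.3 days

cos θ = 1 − 2f = 0.240, giving a principal value of 76.1°.
Waning ⇒ past full, so θ = 360° − 76.1° = 283.9°.
That fraction of the synodic month is 283.9/360 × 29.531 d ≈ 23.29 d.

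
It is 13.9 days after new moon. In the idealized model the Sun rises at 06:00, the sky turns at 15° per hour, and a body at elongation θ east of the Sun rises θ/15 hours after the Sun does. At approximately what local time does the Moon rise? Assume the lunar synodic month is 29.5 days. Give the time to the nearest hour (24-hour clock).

Elongation θ = 360° × 13.9/29.5 ≈ 169.6°.
At 15° of sky rotation per hour, 169.6° corresponds to a 11.31 h lag.
06:00 + 11.31 h ≈ 17:19 → 17:00 to the nearest hour.

17:00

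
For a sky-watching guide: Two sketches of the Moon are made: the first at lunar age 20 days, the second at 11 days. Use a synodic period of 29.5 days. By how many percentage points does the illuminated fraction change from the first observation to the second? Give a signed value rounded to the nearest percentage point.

+13 pp

θ₁ = 360° × 20/29.5 = 244.1°, f₁ = (1 − cos θ₁)/2 = 0.719.
θ₂ = 360° × 11/29.5 = 134.2°, f₂ = (1 − cos θ₂)/2 = 0.849.
Change = f₂ − f₁ = +0.130 → +13 percentage points.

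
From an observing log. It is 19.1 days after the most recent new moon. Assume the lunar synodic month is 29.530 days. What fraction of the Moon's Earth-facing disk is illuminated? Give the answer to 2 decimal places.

The Moon has covered 19.1/29.530 of its cycle, so θ ≈ 360° × 19.1/29.530 = 232.8°.
cos 232.8° = (-0.604), so f = (1 − (-0.604))/2 = 0.802.

0.80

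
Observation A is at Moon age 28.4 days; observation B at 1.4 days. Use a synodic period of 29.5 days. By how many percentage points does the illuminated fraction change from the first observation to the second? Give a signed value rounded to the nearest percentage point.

+1 pp

First observation: θ = 360°·28.4/29.5 = 346.6°, so f = 0.014.
Second observation: θ = 17.1°, f = 0.022.
Δf = 0.022 − 0.014 = +0.008, i.e. +1 pp.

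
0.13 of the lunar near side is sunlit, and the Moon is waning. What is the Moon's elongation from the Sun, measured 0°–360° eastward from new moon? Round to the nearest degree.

From f = (1 − cos θ)/2: cos θ = 1 − 2×0.13 = 0.740; arccos → 42.3°.
A waning Moon lies in 180°–360°, so θ = 360° − 42.3° = 317.7°.

318°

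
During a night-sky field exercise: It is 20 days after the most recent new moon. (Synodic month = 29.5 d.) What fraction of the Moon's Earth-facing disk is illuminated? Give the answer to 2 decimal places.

Elongation θ = 360° × 20/29.5 ≈ 244.1°.
Illuminated fraction = (1 − cos 244.1°)/2 = (1 − (-0.437))/2 ≈ 0.719.

0.72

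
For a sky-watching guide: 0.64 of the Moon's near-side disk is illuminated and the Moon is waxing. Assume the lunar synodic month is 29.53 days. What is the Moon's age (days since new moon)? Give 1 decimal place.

From f = (1 − cos θ)/2: cos θ = 1 − 2×0.64 = -0.280; arccos → 106.3°.
The Moon is waxing (0°–180°), so θ = 106.3° directly.
Age = 29.53 × 106.3°/360° ≈ 8.72 days.

8.7 days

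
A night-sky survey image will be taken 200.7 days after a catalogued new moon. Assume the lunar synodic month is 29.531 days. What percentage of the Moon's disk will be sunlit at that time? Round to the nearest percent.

Reduce mod P: 200.7 − 6×29.531 = 23.51 d into the current lunation.
Phase angle: θ = 360°·(23.51 d)/(29.531 d) = 286.6°.
With cos θ = 0.287, the lit fraction is (1 − 0.287)/2 ≈ 0.357, so 36%.

36%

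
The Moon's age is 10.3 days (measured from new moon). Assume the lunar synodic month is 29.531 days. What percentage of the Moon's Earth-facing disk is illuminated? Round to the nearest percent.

79%

Elongation θ = 360° × 10.3/29.531 ≈ 125.6°.
cos 125.6° = (-0.582), so f = (1 − (-0.582))/2 = 0.791, so 79%.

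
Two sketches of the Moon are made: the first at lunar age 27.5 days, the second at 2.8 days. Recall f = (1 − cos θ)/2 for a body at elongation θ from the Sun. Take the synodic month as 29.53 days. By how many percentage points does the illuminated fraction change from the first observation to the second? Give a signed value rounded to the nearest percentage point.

First observation: θ = 360°·27.5/29.53 = 335.3°, so f = 0.046.
Second observation: θ = 34.1°, f = 0.086.
Δf = 0.086 − 0.046 = +0.040, i.e. +4 pp.

+4 pp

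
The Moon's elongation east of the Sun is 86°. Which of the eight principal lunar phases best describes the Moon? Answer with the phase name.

The first quarter sector spans roughly 68°–112°; 86° falls inside it.

first quarter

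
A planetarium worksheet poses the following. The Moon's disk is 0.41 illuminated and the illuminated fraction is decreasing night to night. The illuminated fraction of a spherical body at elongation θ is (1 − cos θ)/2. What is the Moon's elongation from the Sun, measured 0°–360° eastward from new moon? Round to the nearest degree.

From f = (1 − cos θ)/2: cos θ = 1 − 2×0.41 = 0.180; arccos → 79.6°.
Waning ⇒ past full, so θ = 360° − 79.6° = 280.4°.

280°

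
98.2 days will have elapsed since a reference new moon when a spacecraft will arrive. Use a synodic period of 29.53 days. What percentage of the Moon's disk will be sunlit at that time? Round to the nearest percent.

98.2/29.53 = 3.325 lunations, so 3 complete cycles and 9.61 d into the next.
The Moon has covered 9.61/29.53 of its cycle, so θ ≈ 360° × 9.61/29.53 = 117.2°.
Illuminated fraction = (1 − cos 117.2°)/2 = (1 − (-0.456))/2 ≈ 0.728, so 73%.

73%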